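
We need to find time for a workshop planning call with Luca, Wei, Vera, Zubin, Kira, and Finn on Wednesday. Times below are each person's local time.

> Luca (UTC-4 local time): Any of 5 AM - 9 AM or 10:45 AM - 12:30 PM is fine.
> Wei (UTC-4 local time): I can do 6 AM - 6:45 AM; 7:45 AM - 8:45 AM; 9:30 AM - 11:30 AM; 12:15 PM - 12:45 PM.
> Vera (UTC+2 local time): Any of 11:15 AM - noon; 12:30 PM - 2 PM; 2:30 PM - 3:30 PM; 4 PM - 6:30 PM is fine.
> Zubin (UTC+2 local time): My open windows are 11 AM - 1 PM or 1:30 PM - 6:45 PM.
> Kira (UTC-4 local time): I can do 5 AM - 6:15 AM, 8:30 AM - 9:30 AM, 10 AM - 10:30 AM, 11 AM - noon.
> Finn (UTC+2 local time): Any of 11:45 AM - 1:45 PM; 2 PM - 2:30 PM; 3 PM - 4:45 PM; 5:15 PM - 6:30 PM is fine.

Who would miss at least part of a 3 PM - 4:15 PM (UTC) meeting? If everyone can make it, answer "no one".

Luca in UTC: 09:00-13:00, 14:45-16:30 (add 4h to convert from UTC-4).
Wei in UTC: 10:00-10:45, 11:45-12:45, 13:30-15:30, 16:15-16:45 (add 4h to convert from UTC-4).
Vera in UTC: 09:15-10:00, 10:30-12:00, 12:30-13:30, 14:00-16:30 (subtract 2h to convert from UTC+2).
Zubin in UTC: 09:00-11:00, 11:30-16:45 (subtract 2h to convert from UTC+2).
Kira in UTC: 09:00-10:15, 12:30-13:30, 14:00-14:30, 15:00-16:00 (add 4h to convert from UTC-4).
Finn in UTC: 09:45-11:45, 12:00-12:30, 13:00-14:45, 15:15-16:30 (subtract 2h to convert from UTC+2).
Luca: free for 15:00-16:15. Wei: not fully free for 15:00-16:15. Vera: free for 15:00-16:15. Zubin: free for 15:00-16:15. Kira: not fully free for 15:00-16:15. Finn: not fully free for 15:00-16:15.

Finn, Kira, Wei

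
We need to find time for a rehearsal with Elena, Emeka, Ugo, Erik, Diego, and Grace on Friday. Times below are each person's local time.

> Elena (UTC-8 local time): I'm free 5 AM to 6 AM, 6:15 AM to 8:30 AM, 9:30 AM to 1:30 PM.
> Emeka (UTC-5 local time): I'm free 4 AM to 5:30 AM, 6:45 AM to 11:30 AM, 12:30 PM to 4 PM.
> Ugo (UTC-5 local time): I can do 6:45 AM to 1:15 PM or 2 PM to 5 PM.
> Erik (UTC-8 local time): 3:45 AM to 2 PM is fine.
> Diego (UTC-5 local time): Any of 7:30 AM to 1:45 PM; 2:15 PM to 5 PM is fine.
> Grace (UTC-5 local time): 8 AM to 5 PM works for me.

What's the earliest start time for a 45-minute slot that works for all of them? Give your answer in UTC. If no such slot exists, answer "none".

13:00

Elena in UTC: 13:00-14:00, 14:15-16:30, 17:30-21:30 (add 8h to convert from UTC-8).
Emeka in UTC: 09:00-10:30, 11:45-16:30, 17:30-21:00 (add 5h to convert from UTC-5).
Ugo in UTC: 11:45-18:15, 19:00-22:00 (add 5h to convert from UTC-5).
Erik in UTC: 11:45-22:00 (add 8h to convert from UTC-8).
Diego in UTC: 12:30-18:45, 19:15-22:00 (add 5h to convert from UTC-5).
Grace in UTC: 13:00-22:00 (add 5h to convert from UTC-5).
Elena ∩ Emeka: 13:00-14:00, 14:15-16:30, 17:30-21:00.
Elena ∩ Emeka ∩ Ugo: 13:00-14:00, 14:15-16:30, 17:30-18:15, 19:00-21:00.
Elena ∩ Emeka ∩ Ugo ∩ Erik: 13:00-14:00, 14:15-16:30, 17:30-18:15, 19:00-21:00.
Elena ∩ Emeka ∩ Ugo ∩ Erik ∩ Diego: 13:00-14:00, 14:15-16:30, 17:30-18:15, 19:15-21:00.
Elena ∩ Emeka ∩ Ugo ∩ Erik ∩ Diego ∩ Grace: 13:00-14:00, 14:15-16:30, 17:30-18:15, 19:15-21:00.
The first common window of at least 45 minutes is 13:00-14:00, so the earliest start is 13:00.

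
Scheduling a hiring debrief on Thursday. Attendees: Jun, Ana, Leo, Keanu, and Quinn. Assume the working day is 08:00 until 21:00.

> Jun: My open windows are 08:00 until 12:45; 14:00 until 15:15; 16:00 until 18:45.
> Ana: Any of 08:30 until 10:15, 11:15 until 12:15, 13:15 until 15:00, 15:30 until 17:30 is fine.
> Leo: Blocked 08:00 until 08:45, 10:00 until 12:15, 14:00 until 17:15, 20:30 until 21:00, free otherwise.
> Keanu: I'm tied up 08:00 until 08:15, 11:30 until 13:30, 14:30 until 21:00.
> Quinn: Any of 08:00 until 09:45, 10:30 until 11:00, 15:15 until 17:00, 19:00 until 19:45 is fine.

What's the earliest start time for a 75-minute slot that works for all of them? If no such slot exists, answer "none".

none

Jun free: 08:00-12:45, 14:00-15:15, 16:00-18:45.
Ana free: 08:30-10:15, 11:15-12:15, 13:15-15:00, 15:30-17:30.
Leo free: 08:45-10:00, 12:15-14:00, 17:15-20:30 (invert busy blocks within the working day).
Keanu free: 08:15-11:30, 13:30-14:30 (invert busy blocks within the working day).
Quinn free: 08:00-09:45, 10:30-11:00, 15:15-17:00, 19:00-19:45.
Jun ∩ Ana: 08:30-10:15, 11:15-12:15, 14:00-15:00, 16:00-17:30.
Jun ∩ Ana ∩ Leo: 08:45-10:00, 17:15-17:30.
Jun ∩ Ana ∩ Leo ∩ Keanu: 08:45-10:00.
Jun ∩ Ana ∩ Leo ∩ Keanu ∩ Quinn: 08:45-09:45.
So the common availability across everyone is 08:45-09:45.
No common window is at least 75 minutes long.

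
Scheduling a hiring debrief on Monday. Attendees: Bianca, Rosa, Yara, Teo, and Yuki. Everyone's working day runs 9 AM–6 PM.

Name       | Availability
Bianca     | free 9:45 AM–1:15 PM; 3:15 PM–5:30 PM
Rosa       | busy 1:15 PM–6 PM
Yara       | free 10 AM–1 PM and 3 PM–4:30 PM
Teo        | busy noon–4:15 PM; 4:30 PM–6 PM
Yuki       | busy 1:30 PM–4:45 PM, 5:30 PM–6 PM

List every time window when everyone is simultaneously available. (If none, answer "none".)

Bianca free: 09:45-13:15, 15:15-17:30.
Rosa free: 09:00-13:15 (invert busy blocks within the working day).
Yara free: 10:00-13:00, 15:00-16:30.
Teo free: 09:00-12:00, 16:15-16:30 (invert busy blocks within the working day).
Yuki free: 09:00-13:30, 16:45-17:30 (invert busy blocks within the working day).
Bianca ∩ Rosa: 09:45-13:15.
Bianca ∩ Rosa ∩ Yara: 10:00-13:00.
Bianca ∩ Rosa ∩ Yara ∩ Teo: 10:00-12:00.
Bianca ∩ Rosa ∩ Yara ∩ Teo ∩ Yuki: 10:00-12:00.

10:00-12:00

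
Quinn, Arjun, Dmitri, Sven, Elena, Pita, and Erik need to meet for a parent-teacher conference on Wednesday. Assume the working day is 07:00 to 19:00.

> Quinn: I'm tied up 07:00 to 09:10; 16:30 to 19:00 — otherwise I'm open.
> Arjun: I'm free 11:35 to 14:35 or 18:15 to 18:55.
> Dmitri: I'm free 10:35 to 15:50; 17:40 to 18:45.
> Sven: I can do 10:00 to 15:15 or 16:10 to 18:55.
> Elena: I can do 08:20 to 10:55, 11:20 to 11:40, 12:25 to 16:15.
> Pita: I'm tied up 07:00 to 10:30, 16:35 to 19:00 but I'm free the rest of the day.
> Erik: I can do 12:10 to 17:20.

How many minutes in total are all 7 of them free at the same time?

Quinn free: 09:10-16:30 (invert busy blocks within the working day).
Arjun free: 11:35-14:35, 18:15-18:55.
Dmitri free: 10:35-15:50, 17:40-18:45.
Sven free: 10:00-15:15, 16:10-18:55.
Elena free: 08:20-10:55, 11:20-11:40, 12:25-16:15.
Pita free: 10:30-16:35 (invert busy blocks within the working day).
Erik free: 12:10-17:20.
Quinn ∩ Arjun: 11:35-14:35.
Quinn ∩ Arjun ∩ Dmitri: 11:35-14:35.
Quinn ∩ Arjun ∩ Dmitri ∩ Sven: 11:35-14:35.
Quinn ∩ Arjun ∩ Dmitri ∩ Sven ∩ Elena: 11:35-11:40, 12:25-14:35.
Quinn ∩ Arjun ∩ Dmitri ∩ Sven ∩ Elena ∩ Pita: 11:35-11:40, 12:25-14:35.
Quinn ∩ Arjun ∩ Dmitri ∩ Sven ∩ Elena ∩ Pita ∩ Erik: 12:25-14:35.
Those are the intersection windows.
That's a single block of 130 minutes.

130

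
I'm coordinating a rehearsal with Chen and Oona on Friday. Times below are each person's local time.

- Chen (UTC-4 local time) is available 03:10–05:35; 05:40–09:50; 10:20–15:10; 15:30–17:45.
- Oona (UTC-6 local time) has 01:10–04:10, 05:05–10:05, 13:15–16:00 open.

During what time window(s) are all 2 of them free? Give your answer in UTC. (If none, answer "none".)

07:10-09:35, 09:40-10:10, 11:05-13:50, 14:20-16:05, 19:30-21:45

Chen in UTC: 07:10-09:35, 09:40-13:50, 14:20-19:10, 19:30-21:45 (add 4h to convert from UTC-4).
Oona in UTC: 07:10-10:10, 11:05-16:05, 19:15-22:00 (add 6h to convert from UTC-6).
Chen ∩ Oona: 07:10-09:35, 09:40-10:10, 11:05-13:50, 14:20-16:05, 19:30-21:45.
Those are the intersection windows.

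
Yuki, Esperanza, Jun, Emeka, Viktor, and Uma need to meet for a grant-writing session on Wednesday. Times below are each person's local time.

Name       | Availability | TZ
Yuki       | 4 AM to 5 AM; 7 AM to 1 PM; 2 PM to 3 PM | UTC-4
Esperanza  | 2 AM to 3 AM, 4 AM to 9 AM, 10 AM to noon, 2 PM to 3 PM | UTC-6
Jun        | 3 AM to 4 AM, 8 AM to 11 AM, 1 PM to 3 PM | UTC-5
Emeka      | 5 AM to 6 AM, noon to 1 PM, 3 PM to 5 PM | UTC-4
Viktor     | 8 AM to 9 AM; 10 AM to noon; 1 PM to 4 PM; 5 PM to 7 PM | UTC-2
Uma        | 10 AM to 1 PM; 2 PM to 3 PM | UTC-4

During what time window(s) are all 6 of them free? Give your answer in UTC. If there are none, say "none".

none

Yuki in UTC: 08:00-09:00, 11:00-17:00, 18:00-19:00 (add 4h to convert from UTC-4).
Esperanza in UTC: 08:00-09:00, 10:00-15:00, 16:00-18:00, 20:00-21:00 (add 6h to convert from UTC-6).
Jun in UTC: 08:00-09:00, 13:00-16:00, 18:00-20:00 (add 5h to convert from UTC-5).
Emeka in UTC: 09:00-10:00, 16:00-17:00, 19:00-21:00 (add 4h to convert from UTC-4).
Viktor in UTC: 10:00-11:00, 12:00-14:00, 15:00-18:00, 19:00-21:00 (add 2h to convert from UTC-2).
Uma in UTC: 14:00-17:00, 18:00-19:00 (add 4h to convert from UTC-4).
Yuki ∩ Esperanza: 08:00-09:00, 11:00-15:00, 16:00-17:00.
Yuki ∩ Esperanza ∩ Jun: 08:00-09:00, 13:00-15:00.
Yuki ∩ Esperanza ∩ Jun ∩ Emeka: ∅.
Yuki ∩ Esperanza ∩ Jun ∩ Emeka ∩ Viktor: ∅.
Yuki ∩ Esperanza ∩ Jun ∩ Emeka ∩ Viktor ∩ Uma: ∅.
There is no time when everyone is free.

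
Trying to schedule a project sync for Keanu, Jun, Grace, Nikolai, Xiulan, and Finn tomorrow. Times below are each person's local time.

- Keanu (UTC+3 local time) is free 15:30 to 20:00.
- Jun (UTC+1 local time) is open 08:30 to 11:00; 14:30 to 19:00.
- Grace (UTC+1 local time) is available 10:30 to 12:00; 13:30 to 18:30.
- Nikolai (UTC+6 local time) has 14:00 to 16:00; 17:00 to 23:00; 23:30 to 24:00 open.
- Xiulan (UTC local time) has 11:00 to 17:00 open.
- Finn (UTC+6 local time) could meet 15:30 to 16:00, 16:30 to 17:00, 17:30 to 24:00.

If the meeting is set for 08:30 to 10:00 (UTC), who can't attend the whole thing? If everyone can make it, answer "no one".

Keanu in UTC: 12:30-17:00 (subtract 3h to convert from UTC+3).
Jun in UTC: 07:30-10:00, 13:30-18:00 (subtract 1h to convert from UTC+1).
Grace in UTC: 09:30-11:00, 12:30-17:30 (subtract 1h to convert from UTC+1).
Nikolai in UTC: 08:00-10:00, 11:00-17:00, 17:30-18:00 (subtract 6h to convert from UTC+6).
Xiulan in UTC: 11:00-17:00.
Finn in UTC: 09:30-10:00, 10:30-11:00, 11:30-18:00 (subtract 6h to convert from UTC+6).
Keanu: not fully free for 08:30-10:00. Jun: free for 08:30-10:00. Grace: not fully free for 08:30-10:00. Nikolai: free for 08:30-10:00. Xiulan: not fully free for 08:30-10:00. Finn: not fully free for 08:30-10:00.

Finn, Grace, Keanu, Xiulan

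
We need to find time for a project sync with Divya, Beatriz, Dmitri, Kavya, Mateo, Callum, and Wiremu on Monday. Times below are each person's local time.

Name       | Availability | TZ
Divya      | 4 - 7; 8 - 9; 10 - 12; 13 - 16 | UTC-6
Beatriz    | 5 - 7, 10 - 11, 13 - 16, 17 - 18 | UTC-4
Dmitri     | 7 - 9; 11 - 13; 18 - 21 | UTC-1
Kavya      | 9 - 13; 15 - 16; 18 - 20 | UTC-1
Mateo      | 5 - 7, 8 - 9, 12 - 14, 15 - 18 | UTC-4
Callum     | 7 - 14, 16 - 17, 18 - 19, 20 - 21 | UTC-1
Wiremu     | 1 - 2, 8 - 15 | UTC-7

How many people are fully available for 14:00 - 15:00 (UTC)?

Divya in UTC: 10:00-13:00, 14:00-15:00, 16:00-18:00, 19:00-22:00 (add 6h to convert from UTC-6).
Beatriz in UTC: 09:00-11:00, 14:00-15:00, 17:00-20:00, 21:00-22:00 (add 4h to convert from UTC-4).
Dmitri in UTC: 08:00-10:00, 12:00-14:00, 19:00-22:00 (add 1h to convert from UTC-1).
Kavya in UTC: 10:00-14:00, 16:00-17:00, 19:00-21:00 (add 1h to convert from UTC-1).
Mateo in UTC: 09:00-11:00, 12:00-13:00, 16:00-18:00, 19:00-22:00 (add 4h to convert from UTC-4).
Callum in UTC: 08:00-15:00, 17:00-18:00, 19:00-20:00, 21:00-22:00 (add 1h to convert from UTC-1).
Wiremu in UTC: 08:00-09:00, 15:00-22:00 (add 7h to convert from UTC-7).
Divya, Beatriz, and Callum can make the full 14:00-15:00 slot — that's 3.

3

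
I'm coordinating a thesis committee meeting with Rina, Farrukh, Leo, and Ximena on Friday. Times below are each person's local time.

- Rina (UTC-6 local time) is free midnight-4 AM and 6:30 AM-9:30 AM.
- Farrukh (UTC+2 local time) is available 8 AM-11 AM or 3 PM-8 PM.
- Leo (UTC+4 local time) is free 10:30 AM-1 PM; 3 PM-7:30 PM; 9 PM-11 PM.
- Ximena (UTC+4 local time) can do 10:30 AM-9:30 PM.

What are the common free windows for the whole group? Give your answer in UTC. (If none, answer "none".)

Rina in UTC: 06:00-10:00, 12:30-15:30 (add 6h to convert from UTC-6).
Farrukh in UTC: 06:00-09:00, 13:00-18:00 (subtract 2h to convert from UTC+2).
Leo in UTC: 06:30-09:00, 11:00-15:30, 17:00-19:00 (subtract 4h to convert from UTC+4).
Ximena in UTC: 06:30-17:30 (subtract 4h to convert from UTC+4).
Rina ∩ Farrukh: 06:00-09:00, 13:00-15:30.
Rina ∩ Farrukh ∩ Leo: 06:30-09:00, 13:00-15:30.
Rina ∩ Farrukh ∩ Leo ∩ Ximena: 06:30-09:00, 13:00-15:30.
Those are the intersection windows.

06:30-09:00, 13:00-15:30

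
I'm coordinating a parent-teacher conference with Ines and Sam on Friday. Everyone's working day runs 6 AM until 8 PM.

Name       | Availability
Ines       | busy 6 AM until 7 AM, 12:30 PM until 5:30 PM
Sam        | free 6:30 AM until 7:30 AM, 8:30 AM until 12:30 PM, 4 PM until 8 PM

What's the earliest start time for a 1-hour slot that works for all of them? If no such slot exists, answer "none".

Ines free: 07:00-12:30, 17:30-20:00 (invert busy blocks within the working day).
Sam free: 06:30-07:30, 08:30-12:30, 16:00-20:00.
Ines ∩ Sam: 07:00-07:30, 08:30-12:30, 17:30-20:00.
The first common window of at least 60 minutes is 08:30-12:30, so the earliest start is 08:30.

08:30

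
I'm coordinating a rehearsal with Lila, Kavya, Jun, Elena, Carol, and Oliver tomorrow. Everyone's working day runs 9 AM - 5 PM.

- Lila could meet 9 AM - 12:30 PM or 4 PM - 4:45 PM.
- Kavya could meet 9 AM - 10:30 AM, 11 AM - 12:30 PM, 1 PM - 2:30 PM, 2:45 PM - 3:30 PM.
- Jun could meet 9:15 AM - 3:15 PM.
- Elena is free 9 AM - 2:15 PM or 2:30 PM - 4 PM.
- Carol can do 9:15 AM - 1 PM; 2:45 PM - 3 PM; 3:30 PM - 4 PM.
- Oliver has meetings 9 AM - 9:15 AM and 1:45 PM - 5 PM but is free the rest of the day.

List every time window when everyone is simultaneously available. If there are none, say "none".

Lila free: 09:00-12:30, 16:00-16:45.
Kavya free: 09:00-10:30, 11:00-12:30, 13:00-14:30, 14:45-15:30.
Jun free: 09:15-15:15.
Elena free: 09:00-14:15, 14:30-16:00.
Carol free: 09:15-13:00, 14:45-15:00, 15:30-16:00.
Oliver free: 09:15-13:45 (invert busy blocks within the working day).
Lila ∩ Kavya: 09:00-10:30, 11:00-12:30.
Lila ∩ Kavya ∩ Jun: 09:15-10:30, 11:00-12:30.
Lila ∩ Kavya ∩ Jun ∩ Elena: 09:15-10:30, 11:00-12:30.
Lila ∩ Kavya ∩ Jun ∩ Elena ∩ Carol: 09:15-10:30, 11:00-12:30.
Lila ∩ Kavya ∩ Jun ∩ Elena ∩ Carol ∩ Oliver: 09:15-10:30, 11:00-12:30.

09:15-10:30, 11:00-12:30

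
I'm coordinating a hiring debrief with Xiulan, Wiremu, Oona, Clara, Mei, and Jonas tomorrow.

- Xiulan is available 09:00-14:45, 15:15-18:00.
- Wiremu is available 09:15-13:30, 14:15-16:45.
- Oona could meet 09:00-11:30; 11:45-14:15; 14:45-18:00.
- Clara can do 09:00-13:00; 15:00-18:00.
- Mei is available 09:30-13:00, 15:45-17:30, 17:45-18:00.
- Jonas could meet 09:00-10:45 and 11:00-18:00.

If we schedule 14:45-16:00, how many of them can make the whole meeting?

Wiremu, Oona, and Jonas can make the full 14:45-16:00 slot — that's 3.

3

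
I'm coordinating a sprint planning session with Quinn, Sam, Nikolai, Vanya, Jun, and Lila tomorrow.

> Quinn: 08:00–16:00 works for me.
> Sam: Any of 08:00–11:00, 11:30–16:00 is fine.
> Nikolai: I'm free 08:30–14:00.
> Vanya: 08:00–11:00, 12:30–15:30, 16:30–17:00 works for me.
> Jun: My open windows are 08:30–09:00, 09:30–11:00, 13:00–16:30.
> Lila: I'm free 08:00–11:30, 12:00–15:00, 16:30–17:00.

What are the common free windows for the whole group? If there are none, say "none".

08:30-09:00, 09:30-11:00, 13:00-14:00

Quinn ∩ Sam: 08:00-11:00, 11:30-16:00.
Quinn ∩ Sam ∩ Nikolai: 08:30-11:00, 11:30-14:00.
Quinn ∩ Sam ∩ Nikolai ∩ Vanya: 08:30-11:00, 12:30-14:00.
Quinn ∩ Sam ∩ Nikolai ∩ Vanya ∩ Jun: 08:30-09:00, 09:30-11:00, 13:00-14:00.
Quinn ∩ Sam ∩ Nikolai ∩ Vanya ∩ Jun ∩ Lila: 08:30-09:00, 09:30-11:00, 13:00-14:00.
Those are the intersection windows.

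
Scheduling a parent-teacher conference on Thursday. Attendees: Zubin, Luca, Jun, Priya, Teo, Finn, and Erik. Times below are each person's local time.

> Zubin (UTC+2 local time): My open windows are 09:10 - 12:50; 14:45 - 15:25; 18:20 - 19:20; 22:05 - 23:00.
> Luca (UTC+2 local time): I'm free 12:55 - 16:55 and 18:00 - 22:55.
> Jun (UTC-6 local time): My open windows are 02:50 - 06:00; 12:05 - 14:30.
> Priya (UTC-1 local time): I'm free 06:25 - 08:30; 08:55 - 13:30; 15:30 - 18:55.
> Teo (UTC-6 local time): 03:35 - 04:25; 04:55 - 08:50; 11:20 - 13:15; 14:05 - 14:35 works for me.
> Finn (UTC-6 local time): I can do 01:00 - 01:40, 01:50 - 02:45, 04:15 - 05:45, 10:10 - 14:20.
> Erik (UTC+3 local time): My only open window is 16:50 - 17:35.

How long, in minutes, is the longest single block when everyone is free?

Zubin in UTC: 07:10-10:50, 12:45-13:25, 16:20-17:20, 20:05-21:00 (subtract 2h to convert from UTC+2).
Luca in UTC: 10:55-14:55, 16:00-20:55 (subtract 2h to convert from UTC+2).
Jun in UTC: 08:50-12:00, 18:05-20:30 (add 6h to convert from UTC-6).
Priya in UTC: 07:25-09:30, 09:55-14:30, 16:30-19:55 (add 1h to convert from UTC-1).
Teo in UTC: 09:35-10:25, 10:55-14:50, 17:20-19:15, 20:05-20:35 (add 6h to convert from UTC-6).
Finn in UTC: 07:00-07:40, 07:50-08:45, 10:15-11:45, 16:10-20:20 (add 6h to convert from UTC-6).
Erik in UTC: 13:50-14:35 (subtract 3h to convert from UTC+3).
Zubin ∩ Luca: 12:45-13:25, 16:20-17:20, 20:05-20:55.
Zubin ∩ Luca ∩ Jun: 20:05-20:30.
Zubin ∩ Luca ∩ Jun ∩ Priya: ∅.
Zubin ∩ Luca ∩ Jun ∩ Priya ∩ Teo: ∅.
Zubin ∩ Luca ∩ Jun ∩ Priya ∩ Teo ∩ Finn: ∅.
Zubin ∩ Luca ∩ Jun ∩ Priya ∩ Teo ∩ Finn ∩ Erik: ∅.
There is no time when everyone is free.
No common window exists, so the longest block is 0 minutes.

0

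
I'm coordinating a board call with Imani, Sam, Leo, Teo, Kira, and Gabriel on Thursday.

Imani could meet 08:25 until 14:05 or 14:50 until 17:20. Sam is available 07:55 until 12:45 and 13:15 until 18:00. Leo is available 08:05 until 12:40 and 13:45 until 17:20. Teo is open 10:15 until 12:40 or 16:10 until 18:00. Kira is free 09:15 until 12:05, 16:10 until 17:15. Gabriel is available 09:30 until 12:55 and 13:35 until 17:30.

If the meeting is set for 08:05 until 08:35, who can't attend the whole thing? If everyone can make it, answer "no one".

Imani: not fully free for 08:05-08:35. Sam: free for 08:05-08:35. Leo: free for 08:05-08:35. Teo: not fully free for 08:05-08:35. Kira: not fully free for 08:05-08:35. Gabriel: not fully free for 08:05-08:35.

Gabriel, Imani, Kira, Teo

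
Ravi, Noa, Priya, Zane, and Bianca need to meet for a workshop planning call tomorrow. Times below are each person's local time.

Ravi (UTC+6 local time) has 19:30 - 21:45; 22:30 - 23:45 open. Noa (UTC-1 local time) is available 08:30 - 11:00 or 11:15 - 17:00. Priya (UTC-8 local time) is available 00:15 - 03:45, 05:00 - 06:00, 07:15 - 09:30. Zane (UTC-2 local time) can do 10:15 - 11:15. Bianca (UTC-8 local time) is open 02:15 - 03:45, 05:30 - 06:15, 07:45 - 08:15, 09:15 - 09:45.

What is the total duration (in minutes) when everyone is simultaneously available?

Ravi in UTC: 13:30-15:45, 16:30-17:45 (subtract 6h to convert from UTC+6).
Noa in UTC: 09:30-12:00, 12:15-18:00 (add 1h to convert from UTC-1).
Priya in UTC: 08:15-11:45, 13:00-14:00, 15:15-17:30 (add 8h to convert from UTC-8).
Zane in UTC: 12:15-13:15 (add 2h to convert from UTC-2).
Bianca in UTC: 10:15-11:45, 13:30-14:15, 15:45-16:15, 17:15-17:45 (add 8h to convert from UTC-8).
Ravi ∩ Noa: 13:30-15:45, 16:30-17:45.
Ravi ∩ Noa ∩ Priya: 13:30-14:00, 15:15-15:45, 16:30-17:30.
Ravi ∩ Noa ∩ Priya ∩ Zane: ∅.
Ravi ∩ Noa ∩ Priya ∩ Zane ∩ Bianca: ∅.
There is no time when everyone is free.
There is no common window, so the total is 0 minutes.

0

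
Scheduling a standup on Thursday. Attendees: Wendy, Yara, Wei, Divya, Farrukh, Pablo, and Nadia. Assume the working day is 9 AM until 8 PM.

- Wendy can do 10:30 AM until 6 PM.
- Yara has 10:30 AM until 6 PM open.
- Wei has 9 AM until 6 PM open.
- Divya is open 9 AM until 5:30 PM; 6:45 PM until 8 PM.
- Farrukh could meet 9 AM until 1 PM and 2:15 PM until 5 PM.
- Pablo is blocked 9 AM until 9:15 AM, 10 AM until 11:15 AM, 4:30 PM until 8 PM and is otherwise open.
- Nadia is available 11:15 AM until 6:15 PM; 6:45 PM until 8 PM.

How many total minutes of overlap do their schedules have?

240

Wendy free: 10:30-18:00.
Yara free: 10:30-18:00.
Wei free: 09:00-18:00.
Divya free: 09:00-17:30, 18:45-20:00.
Farrukh free: 09:00-13:00, 14:15-17:00.
Pablo free: 09:15-10:00, 11:15-16:30 (invert busy blocks within the working day).
Nadia free: 11:15-18:15, 18:45-20:00.
Wendy ∩ Yara: 10:30-18:00.
Wendy ∩ Yara ∩ Wei: 10:30-18:00.
Wendy ∩ Yara ∩ Wei ∩ Divya: 10:30-17:30.
Wendy ∩ Yara ∩ Wei ∩ Divya ∩ Farrukh: 10:30-13:00, 14:15-17:00.
Wendy ∩ Yara ∩ Wei ∩ Divya ∩ Farrukh ∩ Pablo: 11:15-13:00, 14:15-16:30.
Wendy ∩ Yara ∩ Wei ∩ Divya ∩ Farrukh ∩ Pablo ∩ Nadia: 11:15-13:00, 14:15-16:30.
Summing the common windows: 105 + 135 = 240 minutes.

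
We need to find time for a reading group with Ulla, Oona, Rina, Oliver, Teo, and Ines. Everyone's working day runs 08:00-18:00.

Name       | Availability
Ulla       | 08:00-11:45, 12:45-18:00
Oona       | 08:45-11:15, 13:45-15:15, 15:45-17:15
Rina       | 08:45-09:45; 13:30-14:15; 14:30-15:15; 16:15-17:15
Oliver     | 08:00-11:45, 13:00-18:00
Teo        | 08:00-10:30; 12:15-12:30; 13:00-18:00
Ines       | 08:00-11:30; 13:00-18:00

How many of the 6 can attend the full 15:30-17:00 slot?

4

Ulla, Oliver, Teo, and Ines can make the full 15:30-17:00 slot — that's 4.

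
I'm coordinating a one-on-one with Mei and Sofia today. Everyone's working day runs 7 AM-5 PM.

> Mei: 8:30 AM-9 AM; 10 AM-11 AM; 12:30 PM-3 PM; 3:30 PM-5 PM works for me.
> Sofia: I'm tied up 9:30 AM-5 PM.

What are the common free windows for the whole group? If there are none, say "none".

Mei free: 08:30-09:00, 10:00-11:00, 12:30-15:00, 15:30-17:00.
Sofia free: 07:00-09:30 (invert busy blocks within the working day).
Mei ∩ Sofia: 08:30-09:00.

08:30-09:00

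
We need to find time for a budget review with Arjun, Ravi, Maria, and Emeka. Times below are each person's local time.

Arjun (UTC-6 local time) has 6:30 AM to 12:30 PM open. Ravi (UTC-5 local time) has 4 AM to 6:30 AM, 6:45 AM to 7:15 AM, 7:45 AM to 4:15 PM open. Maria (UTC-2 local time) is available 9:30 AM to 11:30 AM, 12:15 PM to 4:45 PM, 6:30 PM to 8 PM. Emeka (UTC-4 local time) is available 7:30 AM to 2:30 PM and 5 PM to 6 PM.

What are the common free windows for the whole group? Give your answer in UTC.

12:45-13:30, 14:15-18:30

Arjun in UTC: 12:30-18:30 (add 6h to convert from UTC-6).
Ravi in UTC: 09:00-11:30, 11:45-12:15, 12:45-21:15 (add 5h to convert from UTC-5).
Maria in UTC: 11:30-13:30, 14:15-18:45, 20:30-22:00 (add 2h to convert from UTC-2).
Emeka in UTC: 11:30-18:30, 21:00-22:00 (add 4h to convert from UTC-4).
Arjun ∩ Ravi: 12:45-18:30.
Arjun ∩ Ravi ∩ Maria: 12:45-13:30, 14:15-18:30.
Arjun ∩ Ravi ∩ Maria ∩ Emeka: 12:45-13:30, 14:15-18:30.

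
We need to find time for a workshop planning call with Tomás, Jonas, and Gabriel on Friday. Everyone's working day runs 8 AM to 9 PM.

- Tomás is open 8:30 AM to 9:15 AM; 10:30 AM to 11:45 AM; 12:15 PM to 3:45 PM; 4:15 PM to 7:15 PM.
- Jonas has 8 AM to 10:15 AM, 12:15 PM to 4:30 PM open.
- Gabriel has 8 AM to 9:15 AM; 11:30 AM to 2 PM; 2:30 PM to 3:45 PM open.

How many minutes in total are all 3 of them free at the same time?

225

Tomás ∩ Jonas: 08:30-09:15, 12:15-15:45, 16:15-16:30.
Tomás ∩ Jonas ∩ Gabriel: 08:30-09:15, 12:15-14:00, 14:30-15:45.
So the common availability across everyone is 08:30-09:15, 12:15-14:00, 14:30-15:45.
Summing the common windows: 45 + 105 + 75 = 225 minutes.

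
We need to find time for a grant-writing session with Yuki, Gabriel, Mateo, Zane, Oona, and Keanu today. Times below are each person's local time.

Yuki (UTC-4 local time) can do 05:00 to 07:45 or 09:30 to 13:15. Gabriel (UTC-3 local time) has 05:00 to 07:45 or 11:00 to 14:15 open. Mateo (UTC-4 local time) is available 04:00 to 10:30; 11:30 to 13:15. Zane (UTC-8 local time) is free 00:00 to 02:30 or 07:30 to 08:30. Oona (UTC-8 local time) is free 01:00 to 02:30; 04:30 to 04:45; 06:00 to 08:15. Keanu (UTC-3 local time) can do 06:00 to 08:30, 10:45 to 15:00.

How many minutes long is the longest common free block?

Yuki in UTC: 09:00-11:45, 13:30-17:15 (add 4h to convert from UTC-4).
Gabriel in UTC: 08:00-10:45, 14:00-17:15 (add 3h to convert from UTC-3).
Mateo in UTC: 08:00-14:30, 15:30-17:15 (add 4h to convert from UTC-4).
Zane in UTC: 08:00-10:30, 15:30-16:30 (add 8h to convert from UTC-8).
Oona in UTC: 09:00-10:30, 12:30-12:45, 14:00-16:15 (add 8h to convert from UTC-8).
Keanu in UTC: 09:00-11:30, 13:45-18:00 (add 3h to convert from UTC-3).
Yuki ∩ Gabriel: 09:00-10:45, 14:00-17:15.
Yuki ∩ Gabriel ∩ Mateo: 09:00-10:45, 14:00-14:30, 15:30-17:15.
Yuki ∩ Gabriel ∩ Mateo ∩ Zane: 09:00-10:30, 15:30-16:30.
Yuki ∩ Gabriel ∩ Mateo ∩ Zane ∩ Oona: 09:00-10:30, 15:30-16:15.
Yuki ∩ Gabriel ∩ Mateo ∩ Zane ∩ Oona ∩ Keanu: 09:00-10:30, 15:30-16:15.
The longest is 09:00-10:30 at 90 minutes.

90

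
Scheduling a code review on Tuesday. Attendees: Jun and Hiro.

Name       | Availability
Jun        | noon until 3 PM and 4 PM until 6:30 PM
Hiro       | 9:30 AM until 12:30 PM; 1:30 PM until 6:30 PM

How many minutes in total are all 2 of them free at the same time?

Jun ∩ Hiro: 12:00-12:30, 13:30-15:00, 16:00-18:30.
So the common availability across everyone is 12:00-12:30, 13:30-15:00, 16:00-18:30.
Summing the common windows: 30 + 90 + 150 = 270 minutes.

270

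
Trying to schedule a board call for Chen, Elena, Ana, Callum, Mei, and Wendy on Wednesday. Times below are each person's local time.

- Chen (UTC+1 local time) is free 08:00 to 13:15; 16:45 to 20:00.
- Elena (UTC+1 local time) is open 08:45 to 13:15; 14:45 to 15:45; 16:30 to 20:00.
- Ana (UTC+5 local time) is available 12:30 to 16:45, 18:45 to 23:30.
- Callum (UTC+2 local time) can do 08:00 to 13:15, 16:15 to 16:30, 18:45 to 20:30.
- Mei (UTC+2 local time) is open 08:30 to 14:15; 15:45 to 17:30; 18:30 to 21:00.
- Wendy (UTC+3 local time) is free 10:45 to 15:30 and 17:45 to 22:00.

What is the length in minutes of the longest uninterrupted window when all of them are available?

210

Chen in UTC: 07:00-12:15, 15:45-19:00 (subtract 1h to convert from UTC+1).
Elena in UTC: 07:45-12:15, 13:45-14:45, 15:30-19:00 (subtract 1h to convert from UTC+1).
Ana in UTC: 07:30-11:45, 13:45-18:30 (subtract 5h to convert from UTC+5).
Callum in UTC: 06:00-11:15, 14:15-14:30, 16:45-18:30 (subtract 2h to convert from UTC+2).
Mei in UTC: 06:30-12:15, 13:45-15:30, 16:30-19:00 (subtract 2h to convert from UTC+2).
Wendy in UTC: 07:45-12:30, 14:45-19:00 (subtract 3h to convert from UTC+3).
Chen ∩ Elena: 07:45-12:15, 15:45-19:00.
Chen ∩ Elena ∩ Ana: 07:45-11:45, 15:45-18:30.
Chen ∩ Elena ∩ Ana ∩ Callum: 07:45-11:15, 16:45-18:30.
Chen ∩ Elena ∩ Ana ∩ Callum ∩ Mei: 07:45-11:15, 16:45-18:30.
Chen ∩ Elena ∩ Ana ∩ Callum ∩ Mei ∩ Wendy: 07:45-11:15, 16:45-18:30.
So the common availability across everyone is 07:45-11:15, 16:45-18:30.
The longest is 07:45-11:15 at 210 minutes.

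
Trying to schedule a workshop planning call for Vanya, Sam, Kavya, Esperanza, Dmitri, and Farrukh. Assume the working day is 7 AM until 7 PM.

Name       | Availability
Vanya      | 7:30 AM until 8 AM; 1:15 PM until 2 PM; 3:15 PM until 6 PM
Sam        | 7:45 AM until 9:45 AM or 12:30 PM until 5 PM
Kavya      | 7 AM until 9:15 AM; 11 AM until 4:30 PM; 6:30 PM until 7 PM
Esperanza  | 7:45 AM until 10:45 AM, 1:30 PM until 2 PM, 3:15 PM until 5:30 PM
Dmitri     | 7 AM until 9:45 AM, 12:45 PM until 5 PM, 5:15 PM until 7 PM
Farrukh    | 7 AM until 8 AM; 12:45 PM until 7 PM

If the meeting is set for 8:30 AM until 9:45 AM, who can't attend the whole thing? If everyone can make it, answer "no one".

Vanya: not fully free for 08:30-09:45. Sam: free for 08:30-09:45. Kavya: not fully free for 08:30-09:45. Esperanza: free for 08:30-09:45. Dmitri: free for 08:30-09:45. Farrukh: not fully free for 08:30-09:45.

Farrukh, Kavya, Vanya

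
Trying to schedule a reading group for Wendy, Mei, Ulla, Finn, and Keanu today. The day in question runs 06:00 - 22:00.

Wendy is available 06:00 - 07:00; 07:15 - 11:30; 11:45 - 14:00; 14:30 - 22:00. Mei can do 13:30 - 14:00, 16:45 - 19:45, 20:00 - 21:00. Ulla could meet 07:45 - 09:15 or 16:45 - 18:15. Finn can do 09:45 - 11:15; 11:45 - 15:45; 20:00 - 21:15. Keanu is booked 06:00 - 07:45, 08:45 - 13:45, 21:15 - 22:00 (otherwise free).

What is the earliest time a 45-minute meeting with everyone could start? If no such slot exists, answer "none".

none

Wendy free: 06:00-07:00, 07:15-11:30, 11:45-14:00, 14:30-22:00.
Mei free: 13:30-14:00, 16:45-19:45, 20:00-21:00.
Ulla free: 07:45-09:15, 16:45-18:15.
Finn free: 09:45-11:15, 11:45-15:45, 20:00-21:15.
Keanu free: 07:45-08:45, 13:45-21:15 (invert busy blocks within the working day).
Wendy ∩ Mei: 13:30-14:00, 16:45-19:45, 20:00-21:00.
Wendy ∩ Mei ∩ Ulla: 16:45-18:15.
Wendy ∩ Mei ∩ Ulla ∩ Finn: ∅.
Wendy ∩ Mei ∩ Ulla ∩ Finn ∩ Keanu: ∅.
There is no time when everyone is free.
No common window is at least 45 minutes long.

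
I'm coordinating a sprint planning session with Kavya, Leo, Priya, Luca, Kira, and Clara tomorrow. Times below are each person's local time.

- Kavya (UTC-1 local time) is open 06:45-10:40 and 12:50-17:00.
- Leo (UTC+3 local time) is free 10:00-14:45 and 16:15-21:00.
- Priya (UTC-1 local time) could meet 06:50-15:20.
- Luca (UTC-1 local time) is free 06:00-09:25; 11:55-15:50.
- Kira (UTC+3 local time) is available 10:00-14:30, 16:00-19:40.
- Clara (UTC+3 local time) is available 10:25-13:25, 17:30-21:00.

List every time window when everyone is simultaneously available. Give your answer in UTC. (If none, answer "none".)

07:50-10:25, 14:30-16:20

Kavya in UTC: 07:45-11:40, 13:50-18:00 (add 1h to convert from UTC-1).
Leo in UTC: 07:00-11:45, 13:15-18:00 (subtract 3h to convert from UTC+3).
Priya in UTC: 07:50-16:20 (add 1h to convert from UTC-1).
Luca in UTC: 07:00-10:25, 12:55-16:50 (add 1h to convert from UTC-1).
Kira in UTC: 07:00-11:30, 13:00-16:40 (subtract 3h to convert from UTC+3).
Clara in UTC: 07:25-10:25, 14:30-18:00 (subtract 3h to convert from UTC+3).
Kavya ∩ Leo: 07:45-11:40, 13:50-18:00.
Kavya ∩ Leo ∩ Priya: 07:50-11:40, 13:50-16:20.
Kavya ∩ Leo ∩ Priya ∩ Luca: 07:50-10:25, 13:50-16:20.
Kavya ∩ Leo ∩ Priya ∩ Luca ∩ Kira: 07:50-10:25, 13:50-16:20.
Kavya ∩ Leo ∩ Priya ∩ Luca ∩ Kira ∩ Clara: 07:50-10:25, 14:30-16:20.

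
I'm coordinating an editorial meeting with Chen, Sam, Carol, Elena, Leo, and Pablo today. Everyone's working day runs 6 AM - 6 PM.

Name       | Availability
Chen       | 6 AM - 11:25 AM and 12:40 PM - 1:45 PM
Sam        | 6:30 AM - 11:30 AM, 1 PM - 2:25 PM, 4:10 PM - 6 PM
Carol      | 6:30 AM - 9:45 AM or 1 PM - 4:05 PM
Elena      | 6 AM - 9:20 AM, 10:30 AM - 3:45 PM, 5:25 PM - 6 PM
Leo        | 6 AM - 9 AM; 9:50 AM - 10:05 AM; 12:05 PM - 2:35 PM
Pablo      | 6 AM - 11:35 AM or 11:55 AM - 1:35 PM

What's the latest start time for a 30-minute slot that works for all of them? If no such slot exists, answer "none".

13:05

Chen ∩ Sam: 06:30-11:25, 13:00-13:45.
Chen ∩ Sam ∩ Carol: 06:30-09:45, 13:00-13:45.
Chen ∩ Sam ∩ Carol ∩ Elena: 06:30-09:20, 13:00-13:45.
Chen ∩ Sam ∩ Carol ∩ Elena ∩ Leo: 06:30-09:00, 13:00-13:45.
Chen ∩ Sam ∩ Carol ∩ Elena ∩ Leo ∩ Pablo: 06:30-09:00, 13:00-13:35.
The last common window of at least 30 minutes is 13:00-13:35; a 30-minute meeting can start as late as 13:05 and still end by 13:35.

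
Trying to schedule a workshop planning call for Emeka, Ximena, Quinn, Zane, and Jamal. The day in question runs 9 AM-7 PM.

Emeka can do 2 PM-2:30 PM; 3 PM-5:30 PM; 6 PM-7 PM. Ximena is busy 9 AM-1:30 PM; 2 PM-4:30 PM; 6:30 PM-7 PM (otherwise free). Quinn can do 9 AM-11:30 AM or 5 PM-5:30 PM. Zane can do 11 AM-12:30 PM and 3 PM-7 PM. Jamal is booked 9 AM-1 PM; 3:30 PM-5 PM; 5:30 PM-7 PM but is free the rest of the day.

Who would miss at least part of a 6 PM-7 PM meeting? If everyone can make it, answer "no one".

Emeka free: 14:00-14:30, 15:00-17:30, 18:00-19:00.
Ximena free: 13:30-14:00, 16:30-18:30 (invert busy blocks within the working day).
Quinn free: 09:00-11:30, 17:00-17:30.
Zane free: 11:00-12:30, 15:00-19:00.
Jamal free: 13:00-15:30, 17:00-17:30 (invert busy blocks within the working day).
Emeka: free for 18:00-19:00. Ximena: not fully free for 18:00-19:00. Quinn: not fully free for 18:00-19:00. Zane: free for 18:00-19:00. Jamal: not fully free for 18:00-19:00.

Jamal, Quinn, Ximena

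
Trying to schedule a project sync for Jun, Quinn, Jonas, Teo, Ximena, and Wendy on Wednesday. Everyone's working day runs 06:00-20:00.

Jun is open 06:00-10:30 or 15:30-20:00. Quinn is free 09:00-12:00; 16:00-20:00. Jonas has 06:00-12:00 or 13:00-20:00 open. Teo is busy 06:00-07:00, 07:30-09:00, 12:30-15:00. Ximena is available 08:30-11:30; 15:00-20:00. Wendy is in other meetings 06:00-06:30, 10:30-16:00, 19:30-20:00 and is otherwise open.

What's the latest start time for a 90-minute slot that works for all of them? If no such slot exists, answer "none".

Jun free: 06:00-10:30, 15:30-20:00.
Quinn free: 09:00-12:00, 16:00-20:00.
Jonas free: 06:00-12:00, 13:00-20:00.
Teo free: 07:00-07:30, 09:00-12:30, 15:00-20:00 (invert busy blocks within the working day).
Ximena free: 08:30-11:30, 15:00-20:00.
Wendy free: 06:30-10:30, 16:00-19:30 (invert busy blocks within the working day).
Jun ∩ Quinn: 09:00-10:30, 16:00-20:00.
Jun ∩ Quinn ∩ Jonas: 09:00-10:30, 16:00-20:00.
Jun ∩ Quinn ∩ Jonas ∩ Teo: 09:00-10:30, 16:00-20:00.
Jun ∩ Quinn ∩ Jonas ∩ Teo ∩ Ximena: 09:00-10:30, 16:00-20:00.
Jun ∩ Quinn ∩ Jonas ∩ Teo ∩ Ximena ∩ Wendy: 09:00-10:30, 16:00-19:30.
The last common window of at least 90 minutes is 16:00-19:30; a 90-minute meeting can start as late as 18:00 and still end by 19:30.

18:00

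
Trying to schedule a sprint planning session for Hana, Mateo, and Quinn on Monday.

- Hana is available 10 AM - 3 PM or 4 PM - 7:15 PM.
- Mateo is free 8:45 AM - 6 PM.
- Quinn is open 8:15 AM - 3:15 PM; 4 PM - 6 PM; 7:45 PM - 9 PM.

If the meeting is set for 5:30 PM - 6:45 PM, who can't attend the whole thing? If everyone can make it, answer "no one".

Hana: free for 17:30-18:45. Mateo: not fully free for 17:30-18:45. Quinn: not fully free for 17:30-18:45.

Mateo, Quinn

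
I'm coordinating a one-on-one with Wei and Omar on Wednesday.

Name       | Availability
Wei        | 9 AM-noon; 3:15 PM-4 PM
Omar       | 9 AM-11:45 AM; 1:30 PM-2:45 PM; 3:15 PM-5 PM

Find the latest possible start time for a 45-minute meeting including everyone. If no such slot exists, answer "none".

15:15

Wei ∩ Omar: 09:00-11:45, 15:15-16:00.
So the common availability across everyone is 09:00-11:45, 15:15-16:00.
The last common window of at least 45 minutes is 15:15-16:00; a 45-minute meeting can start as late as 15:15 and still end by 16:00.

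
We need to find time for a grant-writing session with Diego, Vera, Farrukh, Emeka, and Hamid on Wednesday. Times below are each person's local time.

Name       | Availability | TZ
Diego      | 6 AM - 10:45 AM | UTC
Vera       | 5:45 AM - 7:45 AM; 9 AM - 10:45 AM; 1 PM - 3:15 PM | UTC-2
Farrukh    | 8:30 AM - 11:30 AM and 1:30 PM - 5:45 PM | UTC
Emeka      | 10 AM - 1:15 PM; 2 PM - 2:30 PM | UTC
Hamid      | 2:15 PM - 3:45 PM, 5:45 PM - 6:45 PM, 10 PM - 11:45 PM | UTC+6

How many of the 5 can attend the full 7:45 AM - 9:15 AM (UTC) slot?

Diego in UTC: 06:00-10:45.
Vera in UTC: 07:45-09:45, 11:00-12:45, 15:00-17:15 (add 2h to convert from UTC-2).
Farrukh in UTC: 08:30-11:30, 13:30-17:45.
Emeka in UTC: 10:00-13:15, 14:00-14:30.
Hamid in UTC: 08:15-09:45, 11:45-12:45, 16:00-17:45 (subtract 6h to convert from UTC+6).
Diego and Vera can make the full 07:45-09:15 slot — that's 2.

2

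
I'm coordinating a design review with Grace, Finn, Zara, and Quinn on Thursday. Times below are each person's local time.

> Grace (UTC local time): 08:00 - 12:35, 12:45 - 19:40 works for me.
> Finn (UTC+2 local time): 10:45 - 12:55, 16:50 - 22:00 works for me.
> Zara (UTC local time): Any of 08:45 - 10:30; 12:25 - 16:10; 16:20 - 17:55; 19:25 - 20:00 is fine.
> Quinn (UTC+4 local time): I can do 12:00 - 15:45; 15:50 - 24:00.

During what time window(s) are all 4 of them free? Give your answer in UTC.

Grace in UTC: 08:00-12:35, 12:45-19:40.
Finn in UTC: 08:45-10:55, 14:50-20:00 (subtract 2h to convert from UTC+2).
Zara in UTC: 08:45-10:30, 12:25-16:10, 16:20-17:55, 19:25-20:00.
Quinn in UTC: 08:00-11:45, 11:50-20:00 (subtract 4h to convert from UTC+4).
Grace ∩ Finn: 08:45-10:55, 14:50-19:40.
Grace ∩ Finn ∩ Zara: 08:45-10:30, 14:50-16:10, 16:20-17:55, 19:25-19:40.
Grace ∩ Finn ∩ Zara ∩ Quinn: 08:45-10:30, 14:50-16:10, 16:20-17:55, 19:25-19:40.

08:45-10:30, 14:50-16:10, 16:20-17:55, 19:25-19:40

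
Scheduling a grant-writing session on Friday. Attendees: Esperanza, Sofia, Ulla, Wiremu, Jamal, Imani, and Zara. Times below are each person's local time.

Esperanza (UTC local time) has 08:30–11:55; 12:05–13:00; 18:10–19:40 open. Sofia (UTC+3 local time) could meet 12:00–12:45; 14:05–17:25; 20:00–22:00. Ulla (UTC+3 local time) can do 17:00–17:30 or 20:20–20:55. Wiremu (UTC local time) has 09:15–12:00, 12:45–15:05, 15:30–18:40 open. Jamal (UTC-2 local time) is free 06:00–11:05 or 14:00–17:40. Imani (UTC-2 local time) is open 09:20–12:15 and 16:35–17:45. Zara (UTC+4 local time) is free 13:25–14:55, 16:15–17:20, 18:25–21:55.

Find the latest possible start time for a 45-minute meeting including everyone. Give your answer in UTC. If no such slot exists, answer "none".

none

Esperanza in UTC: 08:30-11:55, 12:05-13:00, 18:10-19:40.
Sofia in UTC: 09:00-09:45, 11:05-14:25, 17:00-19:00 (subtract 3h to convert from UTC+3).
Ulla in UTC: 14:00-14:30, 17:20-17:55 (subtract 3h to convert from UTC+3).
Wiremu in UTC: 09:15-12:00, 12:45-15:05, 15:30-18:40.
Jamal in UTC: 08:00-13:05, 16:00-19:40 (add 2h to convert from UTC-2).
Imani in UTC: 11:20-14:15, 18:35-19:45 (add 2h to convert from UTC-2).
Zara in UTC: 09:25-10:55, 12:15-13:20, 14:25-17:55 (subtract 4h to convert from UTC+4).
Esperanza ∩ Sofia: 09:00-09:45, 11:05-11:55, 12:05-13:00, 18:10-19:00.
Esperanza ∩ Sofia ∩ Ulla: ∅.
Esperanza ∩ Sofia ∩ Ulla ∩ Wiremu: ∅.
Esperanza ∩ Sofia ∩ Ulla ∩ Wiremu ∩ Jamal: ∅.
Esperanza ∩ Sofia ∩ Ulla ∩ Wiremu ∩ Jamal ∩ Imani: ∅.
Esperanza ∩ Sofia ∩ Ulla ∩ Wiremu ∩ Jamal ∩ Imani ∩ Zara: ∅.
There is no time when everyone is free.
No common window is at least 45 minutes long.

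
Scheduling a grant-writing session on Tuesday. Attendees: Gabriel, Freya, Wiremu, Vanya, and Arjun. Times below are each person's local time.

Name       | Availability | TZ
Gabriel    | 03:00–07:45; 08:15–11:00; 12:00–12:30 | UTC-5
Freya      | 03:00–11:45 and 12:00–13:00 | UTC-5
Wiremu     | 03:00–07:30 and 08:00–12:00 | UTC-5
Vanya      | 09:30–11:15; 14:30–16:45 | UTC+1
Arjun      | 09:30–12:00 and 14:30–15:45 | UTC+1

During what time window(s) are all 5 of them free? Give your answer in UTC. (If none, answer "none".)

08:30-10:15, 13:30-14:45

Gabriel in UTC: 08:00-12:45, 13:15-16:00, 17:00-17:30 (add 5h to convert from UTC-5).
Freya in UTC: 08:00-16:45, 17:00-18:00 (add 5h to convert from UTC-5).
Wiremu in UTC: 08:00-12:30, 13:00-17:00 (add 5h to convert from UTC-5).
Vanya in UTC: 08:30-10:15, 13:30-15:45 (subtract 1h to convert from UTC+1).
Arjun in UTC: 08:30-11:00, 13:30-14:45 (subtract 1h to convert from UTC+1).
Gabriel ∩ Freya: 08:00-12:45, 13:15-16:00, 17:00-17:30.
Gabriel ∩ Freya ∩ Wiremu: 08:00-12:30, 13:15-16:00.
Gabriel ∩ Freya ∩ Wiremu ∩ Vanya: 08:30-10:15, 13:30-15:45.
Gabriel ∩ Freya ∩ Wiremu ∩ Vanya ∩ Arjun: 08:30-10:15, 13:30-14:45.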